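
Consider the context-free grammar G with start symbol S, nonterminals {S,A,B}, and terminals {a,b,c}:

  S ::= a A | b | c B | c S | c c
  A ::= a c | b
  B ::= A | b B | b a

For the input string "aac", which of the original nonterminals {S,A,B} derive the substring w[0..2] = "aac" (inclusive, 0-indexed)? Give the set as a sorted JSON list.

CNF form of G:
  S -> T0 A | T1 B | T1 S | T1 T1 | b
  A -> T0 T1 | b
  B -> T0 T1 | T2 B | T2 T0 | b
  T0 -> a
  T1 -> c
  T2 -> b

CYK table (by increasing span) — only the sub-triangle for w[0..2]:
  cell(0,0) a: {T0}  orig:{}
  cell(1,1) a: {T0}  orig:{}
  cell(2,2) c: {T1}  orig:{}
  cell(0,1) aa: ∅
  cell(1,2) ac: {A,B}
  cell(0,2) aac: {S}

Original NTs in T[0,2] deriving "aac": ["S"]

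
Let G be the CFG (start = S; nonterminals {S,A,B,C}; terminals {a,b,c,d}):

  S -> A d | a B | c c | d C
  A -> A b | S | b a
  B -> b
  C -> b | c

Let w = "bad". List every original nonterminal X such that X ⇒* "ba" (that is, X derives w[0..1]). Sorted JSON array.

CNF form of G:
  S -> A T1 | T1 C | T2 B | T3 T3
  A -> A T0 | A T1 | T0 T2 | T1 C | T2 B | T3 T3
  B -> b
  C -> b | c
  T0 -> b
  T1 -> d
  T2 -> a
  T3 -> c

CYK fill — only the sub-triangle for w[0..1]:
  cell(0,0) b: {B,C,T0}  orig:{B,C}
  cell(1,1) a: {T2}  orig:{}
  cell(0,1) ba: {A}

Original NTs in T[0,1] deriving "ba": ["A"]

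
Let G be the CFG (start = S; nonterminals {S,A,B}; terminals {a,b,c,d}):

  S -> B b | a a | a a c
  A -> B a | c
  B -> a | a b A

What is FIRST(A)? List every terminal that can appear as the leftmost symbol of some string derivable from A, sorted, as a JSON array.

FIRST sets, iterate to fixpoint:
round 1:
  A via A→c: +{c}
  B via B→a: +{a}
  S via S→B b: +{a}
  FIRST[S]={a}  FIRST[A]={c}  FIRST[B]={a}
round 2:
  A via A→B a: +{a}
  FIRST[S]={a}  FIRST[A]={a,c}  FIRST[B]={a}
round 3: done
  FIRST[S]={a}  FIRST[A]={a,c}  FIRST[B]={a}

FIRST(A) = ["a", "c"]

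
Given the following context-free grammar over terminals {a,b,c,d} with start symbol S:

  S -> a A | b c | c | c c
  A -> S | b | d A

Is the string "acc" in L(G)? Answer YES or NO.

CNF form of G:
  S -> T0 A | T1 T2 | T2 T2 | c
  A -> T0 A | T1 T2 | T2 T2 | T3 A | b | c
  T0 -> a
  T1 -> b
  T2 -> c
  T3 -> d

Fill CYK table bottom-up:
  [0..0]={T0}  "a"  orig:{}
  [1..1]={A,S,T2}  "c"  orig:{A,S}
  [2..2]={A,S,T2}  "c"  orig:{A,S}
  [0..1]={A,S}  "ac"
  [1..2]={A,S}  "cc"
  [0..2]={A,S}  "acc"

S ∈ T[0,2] ⇒ YES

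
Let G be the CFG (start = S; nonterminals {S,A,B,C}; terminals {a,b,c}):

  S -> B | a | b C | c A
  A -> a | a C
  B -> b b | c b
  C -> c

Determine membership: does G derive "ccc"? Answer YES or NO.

Convert to CNF:
  S -> T1 C | T1 T1 | T2 A | T2 T1 | a
  A -> T0 C | a
  B -> T1 T1 | T2 T1
  C -> c
  T0 -> a
  T1 -> b
  T2 -> c

CYK table (by increasing span):
  [0..0]={C,T2}  "c"  orig:{C}
  [1..1]={C,T2}  "c"  orig:{C}
  [2..2]={C,T2}  "c"  orig:{C}
  [0..1]=∅  "cc"
  [1..2]=∅  "cc"
  [0..2]=∅  "ccc"

S ∉ T[0,2] ⇒ NO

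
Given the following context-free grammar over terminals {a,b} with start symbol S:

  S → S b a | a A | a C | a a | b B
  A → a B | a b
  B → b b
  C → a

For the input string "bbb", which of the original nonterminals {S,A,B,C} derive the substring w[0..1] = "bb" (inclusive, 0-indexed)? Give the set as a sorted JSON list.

Convert to CNF:
  S -> S X2 | T0 A | T0 C | T0 T0 | T1 B
  A -> T0 B | T0 T1
  B -> T1 T1
  C -> a
  T0 -> a
  T1 -> b
  X2 -> T1 T0

Fill CYK table bottom-up — only the sub-triangle for w[0..1]:
  cell(0,0) b: {T1}  orig:{}
  cell(1,1) b: {T1}  orig:{}
  cell(0,1) bb: {B}

Original NTs in T[0,1] deriving "bb": ["B"]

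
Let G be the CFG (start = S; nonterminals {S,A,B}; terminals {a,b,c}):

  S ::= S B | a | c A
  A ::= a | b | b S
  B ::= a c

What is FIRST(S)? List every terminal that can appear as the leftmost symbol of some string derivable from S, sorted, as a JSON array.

FIRST sets, iterate to fixpoint:
pass 1:
  A via A→a: +{a}
  A via A→b: +{b}
  B via B→a c: +{a}
  S via S→a: +{a}
  S via S→c A: +{c}
  FIRST(S)={a,c}  FIRST(A)={a,b}  FIRST(B)={a}
pass 2: — fixpoint
  FIRST(S)={a,c}  FIRST(A)={a,b}  FIRST(B)={a}

FIRST(S) = ["a", "c"]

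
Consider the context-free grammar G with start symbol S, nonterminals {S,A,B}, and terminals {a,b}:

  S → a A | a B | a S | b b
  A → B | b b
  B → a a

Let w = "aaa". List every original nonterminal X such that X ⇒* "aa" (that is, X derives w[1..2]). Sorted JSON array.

CNF form of G:
  S -> T0 A | T0 B | T0 S | T1 T1
  A -> T0 T0 | T1 T1
  B -> T0 T0
  T0 -> a
  T1 -> b

CYK fill, restricted to cells inside w[1..2]:
  [1..1]={T0}  "a"  orig:{}
  [2..2]={T0}  "a"  orig:{}
  [1..2]={A,B}  "aa"

Original NTs in T[1,2] deriving "aa": ["A", "B"]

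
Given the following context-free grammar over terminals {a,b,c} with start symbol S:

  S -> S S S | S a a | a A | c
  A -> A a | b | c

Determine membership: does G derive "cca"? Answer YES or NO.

CNF form of G:
  S -> S X1 | S X2 | T0 A | c
  A -> A T0 | b | c
  T0 -> a
  X1 -> S S
  X2 -> T0 T0

CYK table (by increasing span):
  [0..0]={A,S}  "c"
  [1..1]={A,S}  "c"
  [2..2]={T0}  "a"  orig:{}
  [0..1]={X1}  "cc"  orig:{}
  [1..2]={A}  "ca"
  [0..2]=∅  "cca"

S ∉ T[0,2] ⇒ NO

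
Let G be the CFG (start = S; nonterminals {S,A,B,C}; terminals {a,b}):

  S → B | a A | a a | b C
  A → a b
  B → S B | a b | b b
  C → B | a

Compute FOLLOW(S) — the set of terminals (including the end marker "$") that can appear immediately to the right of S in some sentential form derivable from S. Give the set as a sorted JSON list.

Compute FIRST by fixpoint:
round 1:
  A via A→a b: +{a}
  B via B→a b: +{a}
  B via B→b b: +{b}
  C via C→B: +{a,b}
  S via S→B: +{a,b}
  FIRST[S]={a,b}  FIRST[A]={a}  FIRST[B]={a,b}  FIRST[C]={a,b}
round 2: done
  FIRST[S]={a,b}  FIRST[A]={a}  FIRST[B]={a,b}  FIRST[C]={a,b}

Compute FOLLOW by fixpoint:
seed FOLLOW(S) with $
iter 1:
  B→S B: FOLLOW(S) ⊇ FIRST(B) = {a,b}; new: +{a,b}
  S→B: FOLLOW(B) ⊇ FOLLOW(S) ⊇ {$,a,b}; new: +{$,a,b}
  S→a A: FOLLOW(A) ⊇ FOLLOW(S) ⊇ {$,a,b}; new: +{$,a,b}
  S→b C: FOLLOW(C) ⊇ FOLLOW(S) ⊇ {$,a,b}; new: +{$,a,b}
  FOLLOW[S]={$,a,b}  FOLLOW[A]={$,a,b}  FOLLOW[B]={$,a,b}  FOLLOW[C]={$,a,b}
iter 2: — fixpoint
  FOLLOW[S]={$,a,b}  FOLLOW[A]={$,a,b}  FOLLOW[B]={$,a,b}  FOLLOW[C]={$,a,b}

FOLLOW(S) = ["$", "a", "b"]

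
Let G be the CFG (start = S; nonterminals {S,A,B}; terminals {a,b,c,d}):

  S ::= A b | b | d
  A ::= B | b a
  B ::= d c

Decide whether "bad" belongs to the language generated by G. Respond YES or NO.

Convert to CNF:
  S -> A T0 | b | d
  A -> T0 T1 | T2 T3
  B -> T2 T3
  T0 -> b
  T1 -> a
  T2 -> d
  T3 -> c

Fill CYK table bottom-up:
  cell(0,0) b: {S,T0}  orig:{S}
  cell(1,1) a: {T1}  orig:{}
  cell(2,2) d: {S,T2}  orig:{S}
  cell(0,1) ba: {A}
  cell(1,2) ad: ∅
  cell(0,2) bad: ∅

S ∉ T[0,2] ⇒ NO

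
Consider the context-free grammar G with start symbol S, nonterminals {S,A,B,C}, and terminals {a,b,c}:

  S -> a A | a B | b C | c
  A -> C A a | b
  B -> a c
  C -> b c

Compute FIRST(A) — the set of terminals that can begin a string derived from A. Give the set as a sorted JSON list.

FIRST iteration:
[1]
  A via A→b: +{b}
  B via B→a c: +{a}
  C via C→b c: +{b}
  S via S→a A: +{a}
  S via S→b C: +{b}
  S via S→c: +{c}
  FIRST(S)={a,b,c}  FIRST(A)={b}  FIRST(B)={a}  FIRST(C)={b}
[2] done
  FIRST(S)={a,b,c}  FIRST(A)={b}  FIRST(B)={a}  FIRST(C)={b}

FIRST(A) = ["b"]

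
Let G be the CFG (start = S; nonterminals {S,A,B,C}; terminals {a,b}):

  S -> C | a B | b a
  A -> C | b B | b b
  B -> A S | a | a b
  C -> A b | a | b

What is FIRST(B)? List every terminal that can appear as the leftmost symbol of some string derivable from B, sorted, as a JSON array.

FIRST sets, iterate to fixpoint:
pass 1:
  A via A→b B: +{b}
  B via B→A S: +{b}
  B via B→a: +{a}
  C via C→A b: +{b}
  C via C→a: +{a}
  S via S→C: +{a,b}
  FIRST(S)={a,b}  FIRST(A)={b}  FIRST(B)={a,b}  FIRST(C)={a,b}
pass 2:
  A via A→C: +{a}
  FIRST(S)={a,b}  FIRST(A)={a,b}  FIRST(B)={a,b}  FIRST(C)={a,b}
pass 3: done
  FIRST(S)={a,b}  FIRST(A)={a,b}  FIRST(B)={a,b}  FIRST(C)={a,b}

FIRST(B) = ["a", "b"]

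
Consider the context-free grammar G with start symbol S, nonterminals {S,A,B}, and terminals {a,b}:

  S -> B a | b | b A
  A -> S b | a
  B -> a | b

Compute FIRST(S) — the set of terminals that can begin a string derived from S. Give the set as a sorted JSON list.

FIRST sets, iterate to fixpoint:
round 1:
  A via A→a: +{a}
  B via B→a: +{a}
  B via B→b: +{b}
  S via S→B a: +{a,b}
  FIRST[S]={a,b}  FIRST[A]={a}  FIRST[B]={a,b}
round 2:
  A via A→S b: +{b}
  FIRST[S]={a,b}  FIRST[A]={a,b}  FIRST[B]={a,b}
round 3: (stable)
  FIRST[S]={a,b}  FIRST[A]={a,b}  FIRST[B]={a,b}

FIRST(S) = ["a", "b"]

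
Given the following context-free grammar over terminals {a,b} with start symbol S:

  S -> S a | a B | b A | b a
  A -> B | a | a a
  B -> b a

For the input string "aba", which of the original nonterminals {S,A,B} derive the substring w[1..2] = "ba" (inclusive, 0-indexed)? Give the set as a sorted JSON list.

Convert to CNF:
  S -> S T0 | T0 B | T1 A | T1 T0
  A -> T0 T0 | T1 T0 | a
  B -> T1 T0
  T0 -> a
  T1 -> b

CYK table (by increasing span) (cells [i..j] with 1 ≤ i ≤ j ≤ 2 only):
  cell(1,1) b: {T1}  orig:{}
  cell(2,2) a: {A,T0}  orig:{A}
  cell(1,2) ba: {A,B,S}

Original NTs in T[1,2] deriving "ba": ["A", "B", "S"]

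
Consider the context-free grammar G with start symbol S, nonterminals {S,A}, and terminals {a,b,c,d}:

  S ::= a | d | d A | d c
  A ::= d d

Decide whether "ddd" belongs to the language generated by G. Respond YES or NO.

Convert to CNF:
  S -> T0 A | T0 T1 | a | d
  A -> T0 T0
  T0 -> d
  T1 -> c

Fill CYK table bottom-up:
  T[0,0] 'd' = {S,T0}  orig:{S}
  T[1,1] 'd' = {S,T0}  orig:{S}
  T[2,2] 'd' = {S,T0}  orig:{S}
  T[0,1] 'dd' = {A}
  T[1,2] 'dd' = {A}
  T[0,2] 'ddd' = {S}

S ∈ T[0,2] ⇒ YES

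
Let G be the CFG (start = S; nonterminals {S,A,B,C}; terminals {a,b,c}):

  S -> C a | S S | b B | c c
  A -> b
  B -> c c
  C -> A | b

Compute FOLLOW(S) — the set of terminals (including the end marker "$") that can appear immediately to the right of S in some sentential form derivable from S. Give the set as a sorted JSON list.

FIRST sets, iterate to fixpoint:
iter 1:
  A via A→b: +{b}
  B via B→c c: +{c}
  C via C→A: +{b}
  S via S→C a: +{b}
  S via S→c c: +{c}
  S: {b,c}  A: {b}  B: {c}  C: {b}
iter 2: (no change)
  S: {b,c}  A: {b}  B: {c}  C: {b}

Compute FOLLOW by fixpoint:
initialize: $ ∈ FOLLOW(S)
round 1:
  S→C a: FOLLOW(C) ⊇ FIRST(a) = {a}; new: +{a}
  S→S S: FOLLOW(S) ⊇ FIRST(S) = {b,c}; new: +{b,c}
  S→b B: FOLLOW(B) ⊇ FOLLOW(S) ⊇ {$,b,c}; new: +{$,b,c}
  S: {$,b,c}  A: {}  B: {$,b,c}  C: {a}
round 2:
  C→A: FOLLOW(A) ⊇ FOLLOW(C) ⊇ {a}; new: +{a}
  S: {$,b,c}  A: {a}  B: {$,b,c}  C: {a}
round 3: done
  S: {$,b,c}  A: {a}  B: {$,b,c}  C: {a}

FOLLOW(S) = ["$", "b", "c"]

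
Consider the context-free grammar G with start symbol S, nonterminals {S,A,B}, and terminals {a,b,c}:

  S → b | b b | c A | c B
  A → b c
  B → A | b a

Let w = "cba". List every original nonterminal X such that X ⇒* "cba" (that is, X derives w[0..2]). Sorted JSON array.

CNF form of G:
  S -> T0 T0 | T1 A | T1 B | b
  A -> T0 T1
  B -> T0 T1 | T0 T2
  T0 -> b
  T1 -> c
  T2 -> a

CYK fill (cells [i..j] with 0 ≤ i ≤ j ≤ 2 only):
  [0..0]={T1}  "c"  orig:{}
  [1..1]={S,T0}  "b"  orig:{S}
  [2..2]={T2}  "a"  orig:{}
  [0..1]=∅  "cb"
  [1..2]={B}  "ba"
  [0..2]={S}  "cba"

Original NTs in T[0,2] deriving "cba": ["S"]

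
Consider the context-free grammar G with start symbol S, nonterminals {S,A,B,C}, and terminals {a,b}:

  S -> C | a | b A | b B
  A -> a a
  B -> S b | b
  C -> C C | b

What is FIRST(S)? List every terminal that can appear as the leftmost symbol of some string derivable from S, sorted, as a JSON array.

FIRST iteration:
pass 1:
  A via A→a a: +{a}
  B via B→b: +{b}
  C via C→b: +{b}
  S via S→C: +{b}
  S via S→a: +{a}
  FIRST(S)={a,b}  FIRST(A)={a}  FIRST(B)={b}  FIRST(C)={b}
pass 2:
  B via B→S b: +{a}
  FIRST(S)={a,b}  FIRST(A)={a}  FIRST(B)={a,b}  FIRST(C)={b}
pass 3: — fixpoint
  FIRST(S)={a,b}  FIRST(A)={a}  FIRST(B)={a,b}  FIRST(C)={b}

FIRST(S) = ["a", "b"]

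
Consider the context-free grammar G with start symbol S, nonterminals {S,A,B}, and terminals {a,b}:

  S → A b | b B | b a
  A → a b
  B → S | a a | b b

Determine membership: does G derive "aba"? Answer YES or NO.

CNF form of G:
  S -> A T1 | T1 B | T1 T0
  A -> T0 T1
  B -> A T1 | T0 T0 | T1 B | T1 T0 | T1 T1
  T0 -> a
  T1 -> b

CYK table (by increasing span):
  T[0,0] 'a' = {T0}  orig:{}
  T[1,1] 'b' = {T1}  orig:{}
  T[2,2] 'a' = {T0}  orig:{}
  T[0,1] 'ab' = {A}
  T[1,2] 'ba' = {B,S}
  T[0,2] 'aba' = ∅

S ∉ T[0,2] ⇒ NO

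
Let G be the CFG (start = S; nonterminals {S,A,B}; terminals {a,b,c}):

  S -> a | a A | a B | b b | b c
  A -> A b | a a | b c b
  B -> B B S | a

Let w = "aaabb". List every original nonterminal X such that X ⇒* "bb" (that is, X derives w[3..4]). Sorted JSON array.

CNF form of G:
  S -> T0 T0 | T0 T2 | T1 A | T1 B | a
  A -> A T0 | T0 X3 | T1 T1
  B -> B X4 | a
  T0 -> b
  T1 -> a
  T2 -> c
  X3 -> T2 T0
  X4 -> B S

Fill CYK table bottom-up — only the sub-triangle for w[3..4]:
  cell(3,3) b: {T0}  orig:{}
  cell(4,4) b: {T0}  orig:{}
  cell(3,4) bb: {S}

Original NTs in T[3,4] deriving "bb": ["S"]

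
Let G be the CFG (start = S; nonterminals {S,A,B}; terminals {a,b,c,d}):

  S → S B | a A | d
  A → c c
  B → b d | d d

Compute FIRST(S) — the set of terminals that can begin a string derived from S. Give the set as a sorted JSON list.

Compute FIRST by fixpoint:
round 1:
  A via A→c c: +{c}
  B via B→b d: +{b}
  B via B→d d: +{d}
  S via S→a A: +{a}
  S via S→d: +{d}
  FIRST[S]={a,d}  FIRST[A]={c}  FIRST[B]={b,d}
round 2: (no change)
  FIRST[S]={a,d}  FIRST[A]={c}  FIRST[B]={b,d}

FIRST(S) = ["a", "d"]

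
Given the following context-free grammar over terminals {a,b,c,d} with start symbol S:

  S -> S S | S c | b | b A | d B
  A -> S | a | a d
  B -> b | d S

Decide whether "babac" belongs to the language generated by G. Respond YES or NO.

Convert to CNF:
  S -> S S | S T0 | T2 B | T3 A | b
  A -> S S | S T0 | T1 T2 | T2 B | T3 A | a | b
  B -> T2 S | b
  T0 -> c
  T1 -> a
  T2 -> d
  T3 -> b

CYK table (by increasing span):
  T[0,0] 'b' = {A,B,S,T3}  orig:{A,B,S}
  T[1,1] 'a' = {A,T1}  orig:{A}
  T[2,2] 'b' = {A,B,S,T3}  orig:{A,B,S}
  T[3,3] 'a' = {A,T1}  orig:{A}
  T[4,4] 'c' = {T0}  orig:{}
  T[0,1] 'ba' = {A,S}
  T[1,2] 'ab' = ∅
  T[2,3] 'ba' = {A,S}
  T[3,4] 'ac' = ∅
  T[0,2] 'bab' = {A,S}
  T[1,3] 'aba' = ∅
  T[2,4] 'bac' = {A,S}
  T[0,3] 'baba' = {A,S}
  T[1,4] 'abac' = ∅
  T[0,4] 'babac' = {A,S}

S ∈ T[0,4] ⇒ YES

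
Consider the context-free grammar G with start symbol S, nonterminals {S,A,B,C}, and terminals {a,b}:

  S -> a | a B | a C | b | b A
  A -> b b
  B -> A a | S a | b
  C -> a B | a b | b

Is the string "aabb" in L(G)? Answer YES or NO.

Convert to CNF:
  S -> T0 A | T1 B | T1 C | a | b
  A -> T0 T0
  B -> A T1 | S T1 | b
  C -> T1 B | T1 T0 | b
  T0 -> b
  T1 -> a

CYK table (by increasing span):
  cell(0,0) a: {S,T1}  orig:{S}
  cell(1,1) a: {S,T1}  orig:{S}
  cell(2,2) b: {B,C,S,T0}  orig:{B,C,S}
  cell(3,3) b: {B,C,S,T0}  orig:{B,C,S}
  cell(0,1) aa: {B}
  cell(1,2) ab: {C,S}
  cell(2,3) bb: {A}
  cell(0,2) aab: {S}
  cell(1,3) abb: ∅
  cell(0,3) aabb: ∅

S ∉ T[0,3] ⇒ NO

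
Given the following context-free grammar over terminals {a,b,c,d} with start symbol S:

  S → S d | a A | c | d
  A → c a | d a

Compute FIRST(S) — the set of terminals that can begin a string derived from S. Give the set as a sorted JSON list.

FIRST sets, iterate to fixpoint:
iter 1:
  A via A→c a: +{c}
  A via A→d a: +{d}
  S via S→a A: +{a}
  S via S→c: +{c}
  S via S→d: +{d}
  FIRST[S]={a,c,d}  FIRST[A]={c,d}
iter 2: (stable)
  FIRST[S]={a,c,d}  FIRST[A]={c,d}

FIRST(S) = ["a", "c", "d"]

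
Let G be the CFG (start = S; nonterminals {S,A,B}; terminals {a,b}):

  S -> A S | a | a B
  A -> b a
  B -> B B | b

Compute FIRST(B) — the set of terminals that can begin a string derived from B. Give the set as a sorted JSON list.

FIRST sets, iterate to fixpoint:
iter 1:
  A via A→b a: +{b}
  B via B→b: +{b}
  S via S→A S: +{b}
  S via S→a: +{a}
  FIRST(S)={a,b}  FIRST(A)={b}  FIRST(B)={b}
iter 2: (stable)
  FIRST(S)={a,b}  FIRST(A)={b}  FIRST(B)={b}

FIRST(B) = ["b"]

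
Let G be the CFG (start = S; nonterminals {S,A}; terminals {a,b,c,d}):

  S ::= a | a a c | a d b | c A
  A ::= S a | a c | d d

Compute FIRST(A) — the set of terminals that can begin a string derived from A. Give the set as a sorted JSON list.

FIRST sets, iterate to fixpoint:
pass 1:
  A via A→a c: +{a}
  A via A→d d: +{d}
  S via S→a: +{a}
  S via S→c A: +{c}
  S: {a,c}  A: {a,d}
pass 2:
  A via A→S a: +{c}
  S: {a,c}  A: {a,c,d}
pass 3: done
  S: {a,c}  A: {a,c,d}

FIRST(A) = ["a", "c", "d"]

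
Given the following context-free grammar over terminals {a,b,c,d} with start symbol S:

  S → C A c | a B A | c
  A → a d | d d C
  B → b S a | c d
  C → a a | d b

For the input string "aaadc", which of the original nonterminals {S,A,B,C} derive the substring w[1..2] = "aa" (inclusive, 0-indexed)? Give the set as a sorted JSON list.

CNF form of G:
  S -> C X6 | T0 X7 | c
  A -> T0 T1 | T1 X4
  B -> T2 X5 | T3 T1
  C -> T0 T0 | T1 T2
  T0 -> a
  T1 -> d
  T2 -> b
  T3 -> c
  X4 -> T1 C
  X5 -> S T0
  X6 -> A T3
  X7 -> B A

CYK fill (cells [i..j] with 1 ≤ i ≤ j ≤ 2 only):
  [1..1]={T0}  "a"  orig:{}
  [2..2]={T0}  "a"  orig:{}
  [1..2]={C}  "aa"

Original NTs in T[1,2] deriving "aa": ["C"]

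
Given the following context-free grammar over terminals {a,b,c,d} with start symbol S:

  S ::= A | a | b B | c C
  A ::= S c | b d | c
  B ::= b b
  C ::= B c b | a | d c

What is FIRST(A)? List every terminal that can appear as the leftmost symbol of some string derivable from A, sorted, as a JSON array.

FIRST sets, iterate to fixpoint:
pass 1:
  A via A→b d: +{b}
  A via A→c: +{c}
  B via B→b b: +{b}
  C via C→B c b: +{b}
  C via C→a: +{a}
  C via C→d c: +{d}
  S via S→A: +{b,c}
  S via S→a: +{a}
  FIRST[S]={a,b,c}  FIRST[A]={b,c}  FIRST[B]={b}  FIRST[C]={a,b,d}
pass 2:
  A via A→S c: +{a}
  FIRST[S]={a,b,c}  FIRST[A]={a,b,c}  FIRST[B]={b}  FIRST[C]={a,b,d}
pass 3: (stable)
  FIRST[S]={a,b,c}  FIRST[A]={a,b,c}  FIRST[B]={b}  FIRST[C]={a,b,d}

FIRST(A) = ["a", "b", "c"]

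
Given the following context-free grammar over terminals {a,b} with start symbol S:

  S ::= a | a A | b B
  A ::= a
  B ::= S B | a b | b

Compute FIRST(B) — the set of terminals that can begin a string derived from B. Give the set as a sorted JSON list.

Compute FIRST by fixpoint:
[1]
  A via A→a: +{a}
  B via B→a b: +{a}
  B via B→b: +{b}
  S via S→a: +{a}
  S via S→b B: +{b}
  S: {a,b}  A: {a}  B: {a,b}
[2] done
  S: {a,b}  A: {a}  B: {a,b}

FIRST(B) = ["a", "b"]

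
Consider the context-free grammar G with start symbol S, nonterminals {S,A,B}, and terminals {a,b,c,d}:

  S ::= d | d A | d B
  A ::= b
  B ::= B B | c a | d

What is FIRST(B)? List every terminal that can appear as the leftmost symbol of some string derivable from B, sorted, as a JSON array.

FIRST sets, iterate to fixpoint:
[1]
  A via A→b: +{b}
  B via B→c a: +{c}
  B via B→d: +{d}
  S via S→d: +{d}
  FIRST(S)={d}  FIRST(A)={b}  FIRST(B)={c,d}
[2] done
  FIRST(S)={d}  FIRST(A)={b}  FIRST(B)={c,d}

FIRST(B) = ["c", "d"]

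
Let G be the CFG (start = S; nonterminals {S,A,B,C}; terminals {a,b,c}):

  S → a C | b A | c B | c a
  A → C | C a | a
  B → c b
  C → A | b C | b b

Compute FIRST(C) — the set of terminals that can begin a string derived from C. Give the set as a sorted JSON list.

FIRST sets, iterate to fixpoint:
iter 1:
  A via A→a: +{a}
  B via B→c b: +{c}
  C via C→A: +{a}
  C via C→b C: +{b}
  S via S→a C: +{a}
  S via S→b A: +{b}
  S via S→c B: +{c}
  FIRST(S)={a,b,c}  FIRST(A)={a}  FIRST(B)={c}  FIRST(C)={a,b}
iter 2:
  A via A→C: +{b}
  FIRST(S)={a,b,c}  FIRST(A)={a,b}  FIRST(B)={c}  FIRST(C)={a,b}
iter 3: (stable)
  FIRST(S)={a,b,c}  FIRST(A)={a,b}  FIRST(B)={c}  FIRST(C)={a,b}

FIRST(C) = ["a", "b"]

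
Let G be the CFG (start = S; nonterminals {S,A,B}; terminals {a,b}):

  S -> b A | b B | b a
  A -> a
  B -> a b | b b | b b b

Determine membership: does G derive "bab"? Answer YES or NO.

CNF form of G:
  S -> T1 A | T1 B | T1 T0
  A -> a
  B -> T0 T1 | T1 T1 | T1 X2
  T0 -> a
  T1 -> b
  X2 -> T1 T1

Fill CYK table bottom-up:
  T[0,0] 'b' = {T1}  orig:{}
  T[1,1] 'a' = {A,T0}  orig:{A}
  T[2,2] 'b' = {T1}  orig:{}
  T[0,1] 'ba' = {S}
  T[1,2] 'ab' = {B}
  T[0,2] 'bab' = {S}

S ∈ T[0,2] ⇒ YES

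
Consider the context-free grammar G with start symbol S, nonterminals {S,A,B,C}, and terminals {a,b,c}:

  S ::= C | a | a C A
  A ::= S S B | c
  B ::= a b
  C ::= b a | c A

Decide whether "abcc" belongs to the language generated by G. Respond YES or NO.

CNF form of G:
  S -> T0 X4 | T1 T0 | T2 A | a
  A -> S X3 | c
  B -> T0 T1
  C -> T1 T0 | T2 A
  T0 -> a
  T1 -> b
  T2 -> c
  X3 -> S B
  X4 -> C A

CYK fill:
  cell(0,0) a: {S,T0}  orig:{S}
  cell(1,1) b: {T1}  orig:{}
  cell(2,2) c: {A,T2}  orig:{A}
  cell(3,3) c: {A,T2}  orig:{A}
  cell(0,1) ab: {B}
  cell(1,2) bc: ∅
  cell(2,3) cc: {C,S}
  cell(0,2) abc: ∅
  cell(1,3) bcc: ∅
  cell(0,3) abcc: ∅

S ∉ T[0,3] ⇒ NO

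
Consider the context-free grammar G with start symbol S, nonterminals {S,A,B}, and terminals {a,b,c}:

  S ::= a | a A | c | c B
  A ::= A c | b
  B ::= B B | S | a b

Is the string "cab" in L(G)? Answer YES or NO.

Convert to CNF:
  S -> T0 B | T1 A | a | c
  A -> A T0 | b
  B -> B B | T0 B | T1 A | T1 T2 | a | c
  T0 -> c
  T1 -> a
  T2 -> b

CYK table (by increasing span):
  cell(0,0) c: {B,S,T0}  orig:{B,S}
  cell(1,1) a: {B,S,T1}  orig:{B,S}
  cell(2,2) b: {A,T2}  orig:{A}
  cell(0,1) ca: {B,S}
  cell(1,2) ab: {B,S}
  cell(0,2) cab: {B,S}

S ∈ T[0,2] ⇒ YES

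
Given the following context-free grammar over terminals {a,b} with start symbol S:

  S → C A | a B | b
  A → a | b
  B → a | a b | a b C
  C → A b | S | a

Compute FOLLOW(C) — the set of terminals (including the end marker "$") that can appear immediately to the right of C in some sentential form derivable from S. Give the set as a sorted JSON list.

FIRST sets, iterate to fixpoint:
[1]
  A via A→a: +{a}
  A via A→b: +{b}
  B via B→a: +{a}
  C via C→A b: +{a,b}
  S via S→C A: +{a,b}
  S: {a,b}  A: {a,b}  B: {a}  C: {a,b}
[2] (stable)
  S: {a,b}  A: {a,b}  B: {a}  C: {a,b}

FOLLOW sets:
initialize: $ ∈ FOLLOW(S)
pass 1:
  C→A b: FOLLOW(A) ⊇ FIRST(b) = {b}; new: +{b}
  S→C A: FOLLOW(C) ⊇ FIRST(A) = {a,b}; new: +{a,b}
  S→C A: FOLLOW(A) ⊇ FOLLOW(S) ⊇ {$}; new: +{$}
  S→a B: FOLLOW(B) ⊇ FOLLOW(S) ⊇ {$}; new: +{$}
  FOLLOW(S)={$}  FOLLOW(A)={$,b}  FOLLOW(B)={$}  FOLLOW(C)={a,b}
pass 2:
  B→a b C: FOLLOW(C) ⊇ FOLLOW(B) ⊇ {$}; new: +{$}
  C→S: FOLLOW(S) ⊇ FOLLOW(C) ⊇ {$,a,b}; new: +{a,b}
  S→C A: FOLLOW(A) ⊇ FOLLOW(S) ⊇ {$,a,b}; new: +{a}
  S→a B: FOLLOW(B) ⊇ FOLLOW(S) ⊇ {$,a,b}; new: +{a,b}
  FOLLOW(S)={$,a,b}  FOLLOW(A)={$,a,b}  FOLLOW(B)={$,a,b}  FOLLOW(C)={$,a,b}
pass 3: (stable)
  FOLLOW(S)={$,a,b}  FOLLOW(A)={$,a,b}  FOLLOW(B)={$,a,b}  FOLLOW(C)={$,a,b}

FOLLOW(C) = ["$", "a", "b"]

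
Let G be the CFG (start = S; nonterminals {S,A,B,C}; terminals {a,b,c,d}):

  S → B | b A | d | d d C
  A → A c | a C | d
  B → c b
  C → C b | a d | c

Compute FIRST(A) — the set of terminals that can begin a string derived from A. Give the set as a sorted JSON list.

FIRST sets, iterate to fixpoint:
pass 1:
  A via A→a C: +{a}
  A via A→d: +{d}
  B via B→c b: +{c}
  C via C→a d: +{a}
  C via C→c: +{c}
  S via S→B: +{c}
  S via S→b A: +{b}
  S via S→d: +{d}
  FIRST(S)={b,c,d}  FIRST(A)={a,d}  FIRST(B)={c}  FIRST(C)={a,c}
pass 2: (stable)
  FIRST(S)={b,c,d}  FIRST(A)={a,d}  FIRST(B)={c}  FIRST(C)={a,c}

FIRST(A) = ["a", "d"]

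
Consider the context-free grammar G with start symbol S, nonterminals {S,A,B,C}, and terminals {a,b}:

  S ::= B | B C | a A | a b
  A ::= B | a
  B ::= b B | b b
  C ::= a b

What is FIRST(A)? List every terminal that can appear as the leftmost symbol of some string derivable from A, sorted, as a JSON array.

Compute FIRST by fixpoint:
iter 1:
  A via A→a: +{a}
  B via B→b B: +{b}
  C via C→a b: +{a}
  S via S→B: +{b}
  S via S→a A: +{a}
  FIRST(S)={a,b}  FIRST(A)={a}  FIRST(B)={b}  FIRST(C)={a}
iter 2:
  A via A→B: +{b}
  FIRST(S)={a,b}  FIRST(A)={a,b}  FIRST(B)={b}  FIRST(C)={a}
iter 3: (stable)
  FIRST(S)={a,b}  FIRST(A)={a,b}  FIRST(B)={b}  FIRST(C)={a}

FIRST(A) = ["a", "b"]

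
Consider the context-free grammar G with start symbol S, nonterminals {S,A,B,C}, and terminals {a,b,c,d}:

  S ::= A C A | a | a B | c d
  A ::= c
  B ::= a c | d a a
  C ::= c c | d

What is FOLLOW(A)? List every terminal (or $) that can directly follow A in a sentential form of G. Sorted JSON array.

Compute FIRST by fixpoint:
[1]
  A via A→c: +{c}
  B via B→a c: +{a}
  B via B→d a a: +{d}
  C via C→c c: +{c}
  C via C→d: +{d}
  S via S→A C A: +{c}
  S via S→a: +{a}
  FIRST[S]={a,c}  FIRST[A]={c}  FIRST[B]={a,d}  FIRST[C]={c,d}
[2] (stable)
  FIRST[S]={a,c}  FIRST[A]={c}  FIRST[B]={a,d}  FIRST[C]={c,d}

FOLLOW iteration:
seed FOLLOW(S) with $
pass 1:
  S→A C A: FOLLOW(A) ⊇ FIRST(C) = {c,d}; new: +{c,d}
  S→A C A: FOLLOW(C) ⊇ FIRST(A) = {c}; new: +{c}
  S→A C A: FOLLOW(A) ⊇ FOLLOW(S) ⊇ {$}; new: +{$}
  S→a B: FOLLOW(B) ⊇ FOLLOW(S) ⊇ {$}; new: +{$}
  FOLLOW[S]={$}  FOLLOW[A]={$,c,d}  FOLLOW[B]={$}  FOLLOW[C]={c}
pass 2: done
  FOLLOW[S]={$}  FOLLOW[A]={$,c,d}  FOLLOW[B]={$}  FOLLOW[C]={c}

FOLLOW(A) = ["$", "c", "d"]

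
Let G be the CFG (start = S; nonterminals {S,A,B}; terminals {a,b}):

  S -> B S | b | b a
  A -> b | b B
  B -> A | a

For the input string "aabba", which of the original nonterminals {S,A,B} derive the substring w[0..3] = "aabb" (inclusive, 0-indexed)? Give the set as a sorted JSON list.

CNF form of G:
  S -> B S | T0 T1 | b
  A -> T0 B | b
  B -> T0 B | a | b
  T0 -> b
  T1 -> a

CYK table (by increasing span) (cells [i..j] with 0 ≤ i ≤ j ≤ 3 only):
  [0..0]={B,T1}  "a"  orig:{B}
  [1..1]={B,T1}  "a"  orig:{B}
  [2..2]={A,B,S,T0}  "b"  orig:{A,B,S}
  [3..3]={A,B,S,T0}  "b"  orig:{A,B,S}
  [0..1]=∅  "aa"
  [1..2]={S}  "ab"
  [2..3]={A,B,S}  "bb"
  [0..2]={S}  "aab"
  [1..3]={S}  "abb"
  [0..3]={S}  "aabb"

Original NTs in T[0,3] deriving "aabb": ["S"]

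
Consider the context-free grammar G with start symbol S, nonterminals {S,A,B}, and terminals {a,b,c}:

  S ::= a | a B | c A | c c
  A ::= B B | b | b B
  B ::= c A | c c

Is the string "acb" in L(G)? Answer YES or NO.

CNF form of G:
  S -> T1 A | T1 T1 | T2 B | a
  A -> B B | T0 B | b
  B -> T1 A | T1 T1
  T0 -> b
  T1 -> c
  T2 -> a

Fill CYK table bottom-up:
  [0..0]={S,T2}  "a"  orig:{S}
  [1..1]={T1}  "c"  orig:{}
  [2..2]={A,T0}  "b"  orig:{A}
  [0..1]=∅  "ac"
  [1..2]={B,S}  "cb"
  [0..2]={S}  "acb"

S ∈ T[0,2] ⇒ YES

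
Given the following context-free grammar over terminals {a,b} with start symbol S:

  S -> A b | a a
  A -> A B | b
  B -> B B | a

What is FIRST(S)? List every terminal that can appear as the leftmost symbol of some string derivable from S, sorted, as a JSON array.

FIRST sets, iterate to fixpoint:
[1]
  A via A→b: +{b}
  B via B→a: +{a}
  S via S→A b: +{b}
  S via S→a a: +{a}
  FIRST(S)={a,b}  FIRST(A)={b}  FIRST(B)={a}
[2] (no change)
  FIRST(S)={a,b}  FIRST(A)={b}  FIRST(B)={a}

FIRST(S) = ["a", "b"]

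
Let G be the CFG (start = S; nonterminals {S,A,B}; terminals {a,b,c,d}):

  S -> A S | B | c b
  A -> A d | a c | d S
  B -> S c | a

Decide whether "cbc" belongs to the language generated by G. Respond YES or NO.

CNF form of G:
  S -> A S | S T2 | T2 T3 | a
  A -> A T0 | T0 S | T1 T2
  B -> S T2 | a
  T0 -> d
  T1 -> a
  T2 -> c
  T3 -> b

CYK table (by increasing span):
  cell(0,0) c: {T2}  orig:{}
  cell(1,1) b: {T3}  orig:{}
  cell(2,2) c: {T2}  orig:{}
  cell(0,1) cb: {S}
  cell(1,2) bc: ∅
  cell(0,2) cbc: {B,S}

S ∈ T[0,2] ⇒ YES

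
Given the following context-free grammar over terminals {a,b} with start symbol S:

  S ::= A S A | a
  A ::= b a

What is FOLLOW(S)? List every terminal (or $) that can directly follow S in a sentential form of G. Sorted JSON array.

FIRST iteration:
round 1:
  A via A→b a: +{b}
  S via S→A S A: +{b}
  S via S→a: +{a}
  S: {a,b}  A: {b}
round 2: (no change)
  S: {a,b}  A: {b}

FOLLOW iteration:
initialize: $ ∈ FOLLOW(S)
[1]
  S→A S A: FOLLOW(A) ⊇ FIRST(S) = {a,b}; new: +{a,b}
  S→A S A: FOLLOW(S) ⊇ FIRST(A) = {b}; new: +{b}
  S→A S A: FOLLOW(A) ⊇ FOLLOW(S) ⊇ {$,b}; new: +{$}
  FOLLOW[S]={$,b}  FOLLOW[A]={$,a,b}
[2] done
  FOLLOW[S]={$,b}  FOLLOW[A]={$,a,b}

FOLLOW(S) = ["$", "b"]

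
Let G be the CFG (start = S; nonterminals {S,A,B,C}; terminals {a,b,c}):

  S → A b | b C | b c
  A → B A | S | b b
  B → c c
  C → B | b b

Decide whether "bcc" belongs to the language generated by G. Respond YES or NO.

CNF form of G:
  S -> A T0 | T0 C | T0 T1
  A -> A T0 | B A | T0 C | T0 T0 | T0 T1
  B -> T1 T1
  C -> T0 T0 | T1 T1
  T0 -> b
  T1 -> c

CYK fill:
  T[0,0] 'b' = {T0}  orig:{}
  T[1,1] 'c' = {T1}  orig:{}
  T[2,2] 'c' = {T1}  orig:{}
  T[0,1] 'bc' = {A,S}
  T[1,2] 'cc' = {B,C}
  T[0,2] 'bcc' = {A,S}

S ∈ T[0,2] ⇒ YES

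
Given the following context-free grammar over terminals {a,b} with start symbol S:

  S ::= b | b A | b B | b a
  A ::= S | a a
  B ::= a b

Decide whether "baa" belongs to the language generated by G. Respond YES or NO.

Convert to CNF:
  S -> T1 A | T1 B | T1 T0 | b
  A -> T0 T0 | T1 A | T1 B | T1 T0 | b
  B -> T0 T1
  T0 -> a
  T1 -> b

CYK fill:
  [0..0]={A,S,T1}  "b"  orig:{A,S}
  [1..1]={T0}  "a"  orig:{}
  [2..2]={T0}  "a"  orig:{}
  [0..1]={A,S}  "ba"
  [1..2]={A}  "aa"
  [0..2]={A,S}  "baa"

S ∈ T[0,2] ⇒ YES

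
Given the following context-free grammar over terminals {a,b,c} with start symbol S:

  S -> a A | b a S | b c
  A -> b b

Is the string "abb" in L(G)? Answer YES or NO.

Convert to CNF:
  S -> T0 T2 | T0 X3 | T1 A
  A -> T0 T0
  T0 -> b
  T1 -> a
  T2 -> c
  X3 -> T1 S

CYK table (by increasing span):
  T[0,0] 'a' = {T1}  orig:{}
  T[1,1] 'b' = {T0}  orig:{}
  T[2,2] 'b' = {T0}  orig:{}
  T[0,1] 'ab' = ∅
  T[1,2] 'bb' = {A}
  T[0,2] 'abb' = {S}

S ∈ T[0,2] ⇒ YES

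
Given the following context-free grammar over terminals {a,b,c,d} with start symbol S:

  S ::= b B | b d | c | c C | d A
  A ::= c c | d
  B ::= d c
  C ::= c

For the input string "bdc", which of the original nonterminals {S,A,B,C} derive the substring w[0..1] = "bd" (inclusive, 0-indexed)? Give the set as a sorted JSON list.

CNF form of G:
  S -> T0 C | T1 A | T2 B | T2 T1 | c
  A -> T0 T0 | d
  B -> T1 T0
  C -> c
  T0 -> c
  T1 -> d
  T2 -> b

Fill CYK table bottom-up (cells [i..j] with 0 ≤ i ≤ j ≤ 1 only):
  cell(0,0) b: {T2}  orig:{}
  cell(1,1) d: {A,T1}  orig:{A}
  cell(0,1) bd: {S}

Original NTs in T[0,1] deriving "bd": ["S"]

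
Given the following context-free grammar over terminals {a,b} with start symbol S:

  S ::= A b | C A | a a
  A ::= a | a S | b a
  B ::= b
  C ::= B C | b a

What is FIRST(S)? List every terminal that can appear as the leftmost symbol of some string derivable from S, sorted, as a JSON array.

FIRST sets, iterate to fixpoint:
round 1:
  A via A→a: +{a}
  A via A→b a: +{b}
  B via B→b: +{b}
  C via C→B C: +{b}
  S via S→A b: +{a,b}
  FIRST[S]={a,b}  FIRST[A]={a,b}  FIRST[B]={b}  FIRST[C]={b}
round 2: — fixpoint
  FIRST[S]={a,b}  FIRST[A]={a,b}  FIRST[B]={b}  FIRST[C]={b}

FIRST(S) = ["a", "b"]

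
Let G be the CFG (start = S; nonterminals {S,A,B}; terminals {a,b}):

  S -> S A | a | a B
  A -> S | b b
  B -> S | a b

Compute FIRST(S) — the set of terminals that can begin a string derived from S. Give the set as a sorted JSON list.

Compute FIRST by fixpoint:
iter 1:
  A via A→b b: +{b}
  B via B→a b: +{a}
  S via S→a: +{a}
  FIRST(S)={a}  FIRST(A)={b}  FIRST(B)={a}
iter 2:
  A via A→S: +{a}
  FIRST(S)={a}  FIRST(A)={a,b}  FIRST(B)={a}
iter 3: — fixpoint
  FIRST(S)={a}  FIRST(A)={a,b}  FIRST(B)={a}

FIRST(S) = ["a"]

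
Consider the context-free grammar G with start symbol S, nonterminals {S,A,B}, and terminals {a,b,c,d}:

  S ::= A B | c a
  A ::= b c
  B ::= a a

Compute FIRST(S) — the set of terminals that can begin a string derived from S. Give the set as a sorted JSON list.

Compute FIRST by fixpoint:
iter 1:
  A via A→b c: +{b}
  B via B→a a: +{a}
  S via S→A B: +{b}
  S via S→c a: +{c}
  S: {b,c}  A: {b}  B: {a}
iter 2: (stable)
  S: {b,c}  A: {b}  B: {a}

FIRST(S) = ["b", "c"]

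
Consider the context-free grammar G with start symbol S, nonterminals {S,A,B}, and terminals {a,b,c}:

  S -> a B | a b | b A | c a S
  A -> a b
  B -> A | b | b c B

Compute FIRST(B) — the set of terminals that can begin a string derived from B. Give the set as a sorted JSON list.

FIRST sets, iterate to fixpoint:
round 1:
  A via A→a b: +{a}
  B via B→A: +{a}
  B via B→b: +{b}
  S via S→a B: +{a}
  S via S→b A: +{b}
  S via S→c a S: +{c}
  S: {a,b,c}  A: {a}  B: {a,b}
round 2: (stable)
  S: {a,b,c}  A: {a}  B: {a,b}

FIRST(B) = ["a", "b"]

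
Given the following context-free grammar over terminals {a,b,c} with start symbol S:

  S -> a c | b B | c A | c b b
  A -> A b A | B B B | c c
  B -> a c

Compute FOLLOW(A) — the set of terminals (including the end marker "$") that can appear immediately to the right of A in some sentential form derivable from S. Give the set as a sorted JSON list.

Compute FIRST by fixpoint:
round 1:
  A via A→c c: +{c}
  B via B→a c: +{a}
  S via S→a c: +{a}
  S via S→b B: +{b}
  S via S→c A: +{c}
  FIRST(S)={a,b,c}  FIRST(A)={c}  FIRST(B)={a}
round 2:
  A via A→B B B: +{a}
  FIRST(S)={a,b,c}  FIRST(A)={a,c}  FIRST(B)={a}
round 3: (stable)
  FIRST(S)={a,b,c}  FIRST(A)={a,c}  FIRST(B)={a}

FOLLOW sets:
FOLLOW(S) := {$}
round 1:
  A→A b A: FOLLOW(A) ⊇ FIRST(b) = {b}; new: +{b}
  A→B B B: FOLLOW(B) ⊇ FIRST(B) = {a}; new: +{a}
  A→B B B: FOLLOW(B) ⊇ FOLLOW(A) ⊇ {b}; new: +{b}
  S→b B: FOLLOW(B) ⊇ FOLLOW(S) ⊇ {$}; new: +{$}
  S→c A: FOLLOW(A) ⊇ FOLLOW(S) ⊇ {$}; new: +{$}
  S: {$}  A: {$,b}  B: {$,a,b}
round 2: (no change)
  S: {$}  A: {$,b}  B: {$,a,b}

FOLLOW(A) = ["$", "b"]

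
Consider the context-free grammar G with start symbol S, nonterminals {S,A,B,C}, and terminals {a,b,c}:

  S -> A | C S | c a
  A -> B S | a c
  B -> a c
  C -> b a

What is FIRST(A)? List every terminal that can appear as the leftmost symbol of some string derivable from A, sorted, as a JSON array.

Compute FIRST by fixpoint:
iter 1:
  A via A→a c: +{a}
  B via B→a c: +{a}
  C via C→b a: +{b}
  S via S→A: +{a}
  S via S→C S: +{b}
  S via S→c a: +{c}
  FIRST(S)={a,b,c}  FIRST(A)={a}  FIRST(B)={a}  FIRST(C)={b}
iter 2: done
  FIRST(S)={a,b,c}  FIRST(A)={a}  FIRST(B)={a}  FIRST(C)={b}

FIRST(A) = ["a"]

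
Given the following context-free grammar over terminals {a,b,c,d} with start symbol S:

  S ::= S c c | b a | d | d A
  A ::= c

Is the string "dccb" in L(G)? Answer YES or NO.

Convert to CNF:
  S -> S X4 | T1 T2 | T3 A | d
  A -> c
  T0 -> c
  T1 -> b
  T2 -> a
  T3 -> d
  X4 -> T0 T0

Fill CYK table bottom-up:
  cell(0,0) d: {S,T3}  orig:{S}
  cell(1,1) c: {A,T0}  orig:{A}
  cell(2,2) c: {A,T0}  orig:{A}
  cell(3,3) b: {T1}  orig:{}
  cell(0,1) dc: {S}
  cell(1,2) cc: {X4}  orig:{}
  cell(2,3) cb: ∅
  cell(0,2) dcc: {S}
  cell(1,3) ccb: ∅
  cell(0,3) dccb: ∅

S ∉ T[0,3] ⇒ NO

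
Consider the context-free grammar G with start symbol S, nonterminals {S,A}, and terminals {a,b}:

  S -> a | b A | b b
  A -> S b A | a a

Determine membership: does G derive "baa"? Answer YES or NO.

Convert to CNF:
  S -> T0 A | T0 T0 | a
  A -> S X2 | T1 T1
  T0 -> b
  T1 -> a
  X2 -> T0 A

CYK fill:
  T[0,0] 'b' = {T0}  orig:{}
  T[1,1] 'a' = {S,T1}  orig:{S}
  T[2,2] 'a' = {S,T1}  orig:{S}
  T[0,1] 'ba' = ∅
  T[1,2] 'aa' = {A}
  T[0,2] 'baa' = {S,X2}  orig:{S}

S ∈ T[0,2] ⇒ YES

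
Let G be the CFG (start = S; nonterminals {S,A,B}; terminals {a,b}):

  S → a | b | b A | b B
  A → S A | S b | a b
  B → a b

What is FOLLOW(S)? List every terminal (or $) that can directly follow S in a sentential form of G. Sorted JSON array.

FIRST sets, iterate to fixpoint:
iter 1:
  A via A→a b: +{a}
  B via B→a b: +{a}
  S via S→a: +{a}
  S via S→b: +{b}
  S: {a,b}  A: {a}  B: {a}
iter 2:
  A via A→S A: +{b}
  S: {a,b}  A: {a,b}  B: {a}
iter 3: — fixpoint
  S: {a,b}  A: {a,b}  B: {a}

FOLLOW sets:
FOLLOW(S) := {$}
[1]
  A→S A: FOLLOW(S) ⊇ FIRST(A) = {a,b}; new: +{a,b}
  S→b A: FOLLOW(A) ⊇ FOLLOW(S) ⊇ {$,a,b}; new: +{$,a,b}
  S→b B: FOLLOW(B) ⊇ FOLLOW(S) ⊇ {$,a,b}; new: +{$,a,b}
  S: {$,a,b}  A: {$,a,b}  B: {$,a,b}
[2] done
  S: {$,a,b}  A: {$,a,b}  B: {$,a,b}

FOLLOW(S) = ["$", "a", "b"]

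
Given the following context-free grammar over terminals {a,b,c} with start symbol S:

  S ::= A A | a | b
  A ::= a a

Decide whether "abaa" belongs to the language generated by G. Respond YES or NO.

Convert to CNF:
  S -> A A | a | b
  A -> T0 T0
  T0 -> a

Fill CYK table bottom-up:
  cell(0,0) a: {S,T0}  orig:{S}
  cell(1,1) b: {S}
  cell(2,2) a: {S,T0}  orig:{S}
  cell(3,3) a: {S,T0}  orig:{S}
  cell(0,1) ab: ∅
  cell(1,2) ba: ∅
  cell(2,3) aa: {A}
  cell(0,2) aba: ∅
  cell(1,3) baa: ∅
  cell(0,3) abaa: ∅

S ∉ T[0,3] ⇒ NO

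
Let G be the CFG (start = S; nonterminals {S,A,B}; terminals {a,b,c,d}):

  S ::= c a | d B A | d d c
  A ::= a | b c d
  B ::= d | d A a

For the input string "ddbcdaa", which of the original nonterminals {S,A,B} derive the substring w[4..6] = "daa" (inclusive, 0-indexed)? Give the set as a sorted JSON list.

Convert to CNF:
  S -> T1 T3 | T2 X6 | T2 X7
  A -> T0 X4 | a
  B -> T2 X5 | d
  T0 -> b
  T1 -> c
  T2 -> d
  T3 -> a
  X4 -> T1 T2
  X5 -> A T3
  X6 -> B A
  X7 -> T2 T1

CYK table (by increasing span) (cells [i..j] with 4 ≤ i ≤ j ≤ 6 only):
  T[4,4] 'd' = {B,T2}  orig:{B}
  T[5,5] 'a' = {A,T3}  orig:{A}
  T[6,6] 'a' = {A,T3}  orig:{A}
  T[4,5] 'da' = {X6}  orig:{}
  T[5,6] 'aa' = {X5}  orig:{}
  T[4,6] 'daa' = {B}

Original NTs in T[4,6] deriving "daa": ["B"]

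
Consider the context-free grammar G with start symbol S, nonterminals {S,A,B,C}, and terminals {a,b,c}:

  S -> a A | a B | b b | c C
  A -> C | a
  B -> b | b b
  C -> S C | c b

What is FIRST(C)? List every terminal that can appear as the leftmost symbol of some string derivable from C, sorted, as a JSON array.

FIRST sets, iterate to fixpoint:
pass 1:
  A via A→a: +{a}
  B via B→b: +{b}
  C via C→c b: +{c}
  S via S→a A: +{a}
  S via S→b b: +{b}
  S via S→c C: +{c}
  FIRST[S]={a,b,c}  FIRST[A]={a}  FIRST[B]={b}  FIRST[C]={c}
pass 2:
  A via A→C: +{c}
  C via C→S C: +{a,b}
  FIRST[S]={a,b,c}  FIRST[A]={a,c}  FIRST[B]={b}  FIRST[C]={a,b,c}
pass 3:
  A via A→C: +{b}
  FIRST[S]={a,b,c}  FIRST[A]={a,b,c}  FIRST[B]={b}  FIRST[C]={a,b,c}
pass 4: (no change)
  FIRST[S]={a,b,c}  FIRST[A]={a,b,c}  FIRST[B]={b}  FIRST[C]={a,b,c}

FIRST(C) = ["a", "b", "c"]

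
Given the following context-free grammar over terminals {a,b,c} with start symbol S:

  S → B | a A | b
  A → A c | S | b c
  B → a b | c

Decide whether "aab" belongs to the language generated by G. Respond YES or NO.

CNF form of G:
  S -> T1 A | T1 T2 | b | c
  A -> A T0 | T1 A | T1 T2 | T2 T0 | b | c
  B -> T1 T2 | c
  T0 -> c
  T1 -> a
  T2 -> b

CYK table (by increasing span):
  T[0,0] 'a' = {T1}  orig:{}
  T[1,1] 'a' = {T1}  orig:{}
  T[2,2] 'b' = {A,S,T2}  orig:{A,S}
  T[0,1] 'aa' = ∅
  T[1,2] 'ab' = {A,B,S}
  T[0,2] 'aab' = {A,S}

S ∈ T[0,2] ⇒ YES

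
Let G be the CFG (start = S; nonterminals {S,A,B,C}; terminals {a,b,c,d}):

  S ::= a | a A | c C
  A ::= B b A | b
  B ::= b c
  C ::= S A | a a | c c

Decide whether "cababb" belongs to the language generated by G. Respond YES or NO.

Convert to CNF:
  S -> T1 C | T2 A | a
  A -> B X3 | b
  B -> T0 T1
  C -> S A | T1 T1 | T2 T2
  T0 -> b
  T1 -> c
  T2 -> a
  X3 -> T0 A

CYK fill:
  [0..0]={T1}  "c"  orig:{}
  [1..1]={S,T2}  "a"  orig:{S}
  [2..2]={A,T0}  "b"  orig:{A}
  [3..3]={S,T2}  "a"  orig:{S}
  [4..4]={A,T0}  "b"  orig:{A}
  [5..5]={A,T0}  "b"  orig:{A}
  [0..1]=∅  "ca"
  [1..2]={C,S}  "ab"
  [2..3]=∅  "ba"
  [3..4]={C,S}  "ab"
  [4..5]={X3}  "bb"  orig:{}
  [0..2]={S}  "cab"
  [1..3]=∅  "aba"
  [2..4]=∅  "bab"
  [3..5]={C}  "abb"
  [0..3]=∅  "caba"
  [1..4]=∅  "abab"
  [2..5]=∅  "babb"
  [0..4]=∅  "cabab"
  [1..5]=∅  "ababb"
  [0..5]=∅  "cababb"

S ∉ T[0,5] ⇒ NO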